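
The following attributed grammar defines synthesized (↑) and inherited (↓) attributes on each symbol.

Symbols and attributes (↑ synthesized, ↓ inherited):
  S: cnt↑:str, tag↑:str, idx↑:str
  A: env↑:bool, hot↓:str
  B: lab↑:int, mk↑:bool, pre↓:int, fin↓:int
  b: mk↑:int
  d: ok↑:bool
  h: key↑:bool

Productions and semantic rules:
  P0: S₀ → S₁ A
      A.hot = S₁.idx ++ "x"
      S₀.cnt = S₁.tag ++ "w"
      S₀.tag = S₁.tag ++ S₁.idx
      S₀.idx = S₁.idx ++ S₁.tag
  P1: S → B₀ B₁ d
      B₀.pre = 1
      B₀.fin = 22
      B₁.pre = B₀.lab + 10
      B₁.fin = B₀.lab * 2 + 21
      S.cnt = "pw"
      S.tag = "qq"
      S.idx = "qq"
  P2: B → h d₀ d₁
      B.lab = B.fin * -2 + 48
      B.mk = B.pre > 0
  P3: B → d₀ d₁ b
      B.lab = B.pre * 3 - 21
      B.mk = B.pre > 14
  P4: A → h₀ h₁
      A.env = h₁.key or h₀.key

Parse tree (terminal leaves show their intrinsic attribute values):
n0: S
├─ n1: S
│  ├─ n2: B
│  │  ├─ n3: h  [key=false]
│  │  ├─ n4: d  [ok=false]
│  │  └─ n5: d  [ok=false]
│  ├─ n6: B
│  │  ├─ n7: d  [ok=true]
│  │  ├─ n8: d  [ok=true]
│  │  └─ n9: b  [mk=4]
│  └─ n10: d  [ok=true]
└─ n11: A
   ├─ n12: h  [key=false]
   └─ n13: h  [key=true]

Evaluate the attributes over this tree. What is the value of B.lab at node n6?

1. n2.pre = 1  [1]
2. n2.fin = 22  [22]
3. n3.key = false  [terminal]
4. n4.ok = false  [terminal]
5. n5.ok = false  [terminal]
6. n2.lab = 4  [B.fin * -2 + 48]
7. n2.mk = true  [B.pre > 0]
8. n6.pre = 14  [B₀.lab + 10]
9. n6.fin = 29  [B₀.lab * 2 + 21]
10. n7.ok = true  [terminal]
11. n8.ok = true  [terminal]
12. n9.mk = 4  [terminal]
13. n6.lab = 21  [B.pre * 3 - 21]
14. n6.mk = false  [B.pre > 14]
15. n10.ok = true  [terminal]
16. n1.cnt = "pw"  ["pw"]
17. n1.tag = "qq"  ["qq"]
18. n1.idx = "qq"  ["qq"]
19. n11.hot = "qqx"  [S₁.idx ++ "x"]
20. n12.key = false  [terminal]
21. n13.key = true  [terminal]
22. n11.env = true  [h₁.key or h₀.key]
23. n0.cnt = "qqw"  [S₁.tag ++ "w"]
24. n0.tag = "qqqq"  [S₁.tag ++ S₁.idx]
25. n0.idx = "qqqq"  [S₁.idx ++ S₁.tag]

21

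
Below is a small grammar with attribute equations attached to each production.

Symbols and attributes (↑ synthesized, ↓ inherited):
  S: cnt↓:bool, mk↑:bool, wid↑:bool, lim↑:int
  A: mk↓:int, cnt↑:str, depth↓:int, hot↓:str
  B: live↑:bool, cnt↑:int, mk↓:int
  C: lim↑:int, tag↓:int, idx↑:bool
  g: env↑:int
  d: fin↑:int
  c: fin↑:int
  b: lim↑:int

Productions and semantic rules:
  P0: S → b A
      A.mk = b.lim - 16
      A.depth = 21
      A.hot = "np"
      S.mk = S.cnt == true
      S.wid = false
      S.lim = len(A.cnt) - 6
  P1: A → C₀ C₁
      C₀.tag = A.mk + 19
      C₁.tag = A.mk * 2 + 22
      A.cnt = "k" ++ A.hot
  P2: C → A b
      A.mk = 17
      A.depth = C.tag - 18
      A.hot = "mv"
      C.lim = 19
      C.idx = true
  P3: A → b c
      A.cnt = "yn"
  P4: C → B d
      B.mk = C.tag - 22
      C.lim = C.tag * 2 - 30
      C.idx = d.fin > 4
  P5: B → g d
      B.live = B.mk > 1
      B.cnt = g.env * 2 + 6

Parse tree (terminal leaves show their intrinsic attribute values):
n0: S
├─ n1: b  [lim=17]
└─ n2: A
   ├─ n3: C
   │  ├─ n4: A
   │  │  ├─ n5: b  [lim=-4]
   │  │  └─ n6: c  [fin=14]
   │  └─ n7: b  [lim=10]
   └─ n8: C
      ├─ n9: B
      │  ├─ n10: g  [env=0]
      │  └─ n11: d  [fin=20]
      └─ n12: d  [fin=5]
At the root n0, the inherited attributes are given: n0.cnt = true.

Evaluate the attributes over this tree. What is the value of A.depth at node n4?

2

1. n0.cnt = true  [given at root]
2. n1.lim = 17  [terminal]
3. n2.mk = 1  [b.lim - 16]
4. n2.depth = 21  [21]
5. n2.hot = "np"  ["np"]
6. n3.tag = 20  [A.mk + 19]
7. n4.mk = 17  [17]
8. n4.depth = 2  [C.tag - 18]
9. n4.hot = "mv"  ["mv"]
10. n5.lim = -4  [terminal]
11. n6.fin = 14  [terminal]
12. n4.cnt = "yn"  ["yn"]
13. n7.lim = 10  [terminal]
14. n3.lim = 19  [19]
15. n3.idx = true  [true]
16. n8.tag = 24  [A.mk * 2 + 22]
17. n9.mk = 2  [C.tag - 22]
18. n10.env = 0  [terminal]
19. n11.fin = 20  [terminal]
20. n9.live = true  [B.mk > 1]
21. n9.cnt = 6  [g.env * 2 + 6]
22. n12.fin = 5  [terminal]
23. n8.lim = 18  [C.tag * 2 - 30]
24. n8.idx = true  [d.fin > 4]
25. n2.cnt = "knp"  ["k" ++ A.hot]
26. n0.mk = true  [S.cnt == true]
27. n0.wid = false  [false]
28. n0.lim = -3  [len(A.cnt) - 6]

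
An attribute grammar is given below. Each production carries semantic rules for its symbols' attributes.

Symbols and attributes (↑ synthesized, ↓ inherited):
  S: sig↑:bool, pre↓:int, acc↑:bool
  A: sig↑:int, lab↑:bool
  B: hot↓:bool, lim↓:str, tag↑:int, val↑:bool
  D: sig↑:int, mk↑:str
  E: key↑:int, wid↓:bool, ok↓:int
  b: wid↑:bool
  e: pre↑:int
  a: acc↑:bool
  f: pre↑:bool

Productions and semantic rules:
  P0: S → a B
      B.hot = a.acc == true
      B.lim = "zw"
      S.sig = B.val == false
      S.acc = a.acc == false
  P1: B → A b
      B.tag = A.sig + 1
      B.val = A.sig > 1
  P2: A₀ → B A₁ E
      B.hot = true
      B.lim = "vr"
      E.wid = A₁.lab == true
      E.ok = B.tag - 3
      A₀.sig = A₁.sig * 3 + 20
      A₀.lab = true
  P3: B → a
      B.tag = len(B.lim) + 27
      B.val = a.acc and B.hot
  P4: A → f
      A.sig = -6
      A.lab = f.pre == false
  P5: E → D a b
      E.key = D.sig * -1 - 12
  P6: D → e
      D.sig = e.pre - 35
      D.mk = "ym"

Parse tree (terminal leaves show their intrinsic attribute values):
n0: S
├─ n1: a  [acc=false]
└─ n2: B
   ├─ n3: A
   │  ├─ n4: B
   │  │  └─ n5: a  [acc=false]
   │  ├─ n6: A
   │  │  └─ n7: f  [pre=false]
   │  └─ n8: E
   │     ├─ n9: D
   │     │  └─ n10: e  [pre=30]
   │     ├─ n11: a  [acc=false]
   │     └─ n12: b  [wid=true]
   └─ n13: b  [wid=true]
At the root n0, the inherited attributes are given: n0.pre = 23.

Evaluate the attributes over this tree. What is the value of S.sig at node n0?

1. n0.pre = 23  [given at root]
2. n1.acc = false  [terminal]
3. n2.hot = false  [a.acc == true]
4. n2.lim = "zw"  ["zw"]
5. n4.hot = true  [true]
6. n4.lim = "vr"  ["vr"]
7. n5.acc = false  [terminal]
8. n4.tag = 29  [len(B.lim) + 27]
9. n4.val = false  [a.acc and B.hot]
10. n7.pre = false  [terminal]
11. n6.sig = -6  [-6]
12. n6.lab = true  [f.pre == false]
13. n8.wid = true  [A₁.lab == true]
14. n8.ok = 26  [B.tag - 3]
15. n10.pre = 30  [terminal]
16. n9.sig = -5  [e.pre - 35]
17. n9.mk = "ym"  ["ym"]
18. n11.acc = false  [terminal]
19. n12.wid = true  [terminal]
20. n8.key = -7  [D.sig * -1 - 12]
21. n3.sig = 2  [A₁.sig * 3 + 20]
22. n3.lab = true  [true]
23. n13.wid = true  [terminal]
24. n2.tag = 3  [A.sig + 1]
25. n2.val = true  [A.sig > 1]
26. n0.sig = false  [B.val == false]
27. n0.acc = true  [a.acc == false]

false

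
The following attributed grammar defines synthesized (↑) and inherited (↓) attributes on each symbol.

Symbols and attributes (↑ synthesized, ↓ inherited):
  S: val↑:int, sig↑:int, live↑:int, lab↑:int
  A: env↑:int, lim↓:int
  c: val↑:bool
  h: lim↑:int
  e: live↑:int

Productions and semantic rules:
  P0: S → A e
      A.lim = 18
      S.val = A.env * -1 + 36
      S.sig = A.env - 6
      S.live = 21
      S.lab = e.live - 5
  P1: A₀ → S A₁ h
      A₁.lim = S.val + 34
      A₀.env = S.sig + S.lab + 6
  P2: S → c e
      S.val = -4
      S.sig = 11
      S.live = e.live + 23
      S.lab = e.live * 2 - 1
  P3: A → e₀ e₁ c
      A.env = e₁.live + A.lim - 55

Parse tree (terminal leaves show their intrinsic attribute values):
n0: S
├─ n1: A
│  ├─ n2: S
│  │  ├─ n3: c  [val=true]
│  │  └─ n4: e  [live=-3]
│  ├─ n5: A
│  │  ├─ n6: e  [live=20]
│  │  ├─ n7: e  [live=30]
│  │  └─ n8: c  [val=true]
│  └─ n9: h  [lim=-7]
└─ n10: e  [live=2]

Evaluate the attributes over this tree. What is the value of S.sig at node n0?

4

1. n1.lim = 18  [18]
2. n3.val = true  [terminal]
3. n4.live = -3  [terminal]
4. n2.val = -4  [-4]
5. n2.sig = 11  [11]
6. n2.live = 20  [e.live + 23]
7. n2.lab = -7  [e.live * 2 - 1]
8. n5.lim = 30  [S.val + 34]
9. n6.live = 20  [terminal]
10. n7.live = 30  [terminal]
11. n8.val = true  [terminal]
12. n5.env = 5  [e₁.live + A.lim - 55]
13. n9.lim = -7  [terminal]
14. n1.env = 10  [S.sig + S.lab + 6]
15. n10.live = 2  [terminal]
16. n0.val = 26  [A.env * -1 + 36]
17. n0.sig = 4  [A.env - 6]
18. n0.live = 21  [21]
19. n0.lab = -3  [e.live - 5]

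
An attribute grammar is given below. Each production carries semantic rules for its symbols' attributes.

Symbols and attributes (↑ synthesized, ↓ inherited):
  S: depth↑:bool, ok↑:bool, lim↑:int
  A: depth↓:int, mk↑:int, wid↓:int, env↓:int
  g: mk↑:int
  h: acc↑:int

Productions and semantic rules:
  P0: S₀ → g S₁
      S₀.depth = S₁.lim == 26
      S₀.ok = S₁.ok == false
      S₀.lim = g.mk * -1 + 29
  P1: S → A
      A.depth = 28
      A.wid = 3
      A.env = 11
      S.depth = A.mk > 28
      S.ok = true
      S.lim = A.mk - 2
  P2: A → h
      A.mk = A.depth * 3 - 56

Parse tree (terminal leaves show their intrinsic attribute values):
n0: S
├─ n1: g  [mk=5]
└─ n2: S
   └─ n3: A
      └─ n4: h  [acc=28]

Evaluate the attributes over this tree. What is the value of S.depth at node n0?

true

1. n1.mk = 5  [terminal]
2. n3.depth = 28  [28]
3. n3.wid = 3  [3]
4. n3.env = 11  [11]
5. n4.acc = 28  [terminal]
6. n3.mk = 28  [A.depth * 3 - 56]
7. n2.depth = false  [A.mk > 28]
8. n2.ok = true  [true]
9. n2.lim = 26  [A.mk - 2]
10. n0.depth = true  [S₁.lim == 26]
11. n0.ok = false  [S₁.ok == false]
12. n0.lim = 24  [g.mk * -1 + 29]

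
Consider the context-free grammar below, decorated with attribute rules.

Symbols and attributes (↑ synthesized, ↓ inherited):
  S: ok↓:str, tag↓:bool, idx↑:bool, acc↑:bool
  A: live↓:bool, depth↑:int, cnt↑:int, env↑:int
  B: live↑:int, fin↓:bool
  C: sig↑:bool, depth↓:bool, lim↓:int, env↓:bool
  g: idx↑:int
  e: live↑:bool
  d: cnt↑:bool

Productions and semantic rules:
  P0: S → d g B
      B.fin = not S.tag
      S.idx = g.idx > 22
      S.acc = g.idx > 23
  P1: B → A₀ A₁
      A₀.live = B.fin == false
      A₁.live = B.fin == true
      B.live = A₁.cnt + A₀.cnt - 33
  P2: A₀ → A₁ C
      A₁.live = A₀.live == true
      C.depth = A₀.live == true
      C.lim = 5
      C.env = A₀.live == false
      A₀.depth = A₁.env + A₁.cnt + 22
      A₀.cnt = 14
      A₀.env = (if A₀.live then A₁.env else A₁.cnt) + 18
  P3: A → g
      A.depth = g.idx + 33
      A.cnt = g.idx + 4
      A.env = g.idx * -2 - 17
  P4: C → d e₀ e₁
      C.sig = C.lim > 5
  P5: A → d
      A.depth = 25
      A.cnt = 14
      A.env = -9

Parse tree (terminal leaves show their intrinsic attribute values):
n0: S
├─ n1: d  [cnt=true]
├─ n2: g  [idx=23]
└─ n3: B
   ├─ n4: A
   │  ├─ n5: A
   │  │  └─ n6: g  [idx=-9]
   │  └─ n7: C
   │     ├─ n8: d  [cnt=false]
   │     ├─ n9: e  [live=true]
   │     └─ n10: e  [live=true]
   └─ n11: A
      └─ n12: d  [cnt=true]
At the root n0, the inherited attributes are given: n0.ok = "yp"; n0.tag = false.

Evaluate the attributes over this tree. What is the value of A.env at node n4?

13

1. n0.ok = "yp"  [given at root]
2. n0.tag = false  [given at root]
3. n1.cnt = true  [terminal]
4. n2.idx = 23  [terminal]
5. n3.fin = true  [not S.tag]
6. n4.live = false  [B.fin == false]
7. n5.live = false  [A₀.live == true]
8. n6.idx = -9  [terminal]
9. n5.depth = 24  [g.idx + 33]
10. n5.cnt = -5  [g.idx + 4]
11. n5.env = 1  [g.idx * -2 - 17]
12. n7.depth = false  [A₀.live == true]
13. n7.lim = 5  [5]
14. n7.env = true  [A₀.live == false]
15. n8.cnt = false  [terminal]
16. n9.live = true  [terminal]
17. n10.live = true  [terminal]
18. n7.sig = false  [C.lim > 5]
19. n4.depth = 18  [A₁.env + A₁.cnt + 22]
20. n4.cnt = 14  [14]
21. n4.env = 13  [(if A₀.live then A₁.env else A₁.cnt) + 18]
22. n11.live = true  [B.fin == true]
23. n12.cnt = true  [terminal]
24. n11.depth = 25  [25]
25. n11.cnt = 14  [14]
26. n11.env = -9  [-9]
27. n3.live = -5  [A₁.cnt + A₀.cnt - 33]
28. n0.idx = true  [g.idx > 22]
29. n0.acc = false  [g.idx > 23]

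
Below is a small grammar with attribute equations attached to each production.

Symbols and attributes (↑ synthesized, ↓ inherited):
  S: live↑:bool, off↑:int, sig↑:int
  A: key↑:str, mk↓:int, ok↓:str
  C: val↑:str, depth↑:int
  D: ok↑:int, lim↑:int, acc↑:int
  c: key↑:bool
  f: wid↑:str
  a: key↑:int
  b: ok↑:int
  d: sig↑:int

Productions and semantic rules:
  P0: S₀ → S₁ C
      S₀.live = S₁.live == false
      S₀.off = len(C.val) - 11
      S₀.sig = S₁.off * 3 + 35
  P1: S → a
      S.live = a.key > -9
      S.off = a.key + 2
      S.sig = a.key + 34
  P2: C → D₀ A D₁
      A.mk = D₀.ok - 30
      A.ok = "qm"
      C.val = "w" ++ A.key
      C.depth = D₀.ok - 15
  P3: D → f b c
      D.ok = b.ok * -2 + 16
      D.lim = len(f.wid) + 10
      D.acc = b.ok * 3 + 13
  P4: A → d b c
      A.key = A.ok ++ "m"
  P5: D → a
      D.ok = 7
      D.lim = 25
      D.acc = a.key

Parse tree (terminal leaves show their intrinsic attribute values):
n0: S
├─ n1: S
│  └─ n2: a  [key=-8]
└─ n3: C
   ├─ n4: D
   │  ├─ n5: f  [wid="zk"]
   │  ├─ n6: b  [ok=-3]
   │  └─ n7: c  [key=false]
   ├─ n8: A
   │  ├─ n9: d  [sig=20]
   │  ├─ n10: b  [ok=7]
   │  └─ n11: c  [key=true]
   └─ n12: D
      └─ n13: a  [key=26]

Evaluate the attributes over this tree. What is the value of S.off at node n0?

-7

1. n2.key = -8  [terminal]
2. n1.live = true  [a.key > -9]
3. n1.off = -6  [a.key + 2]
4. n1.sig = 26  [a.key + 34]
5. n5.wid = "zk"  [terminal]
6. n6.ok = -3  [terminal]
7. n7.key = false  [terminal]
8. n4.ok = 22  [b.ok * -2 + 16]
9. n4.lim = 12  [len(f.wid) + 10]
10. n4.acc = 4  [b.ok * 3 + 13]
11. n8.mk = -8  [D₀.ok - 30]
12. n8.ok = "qm"  ["qm"]
13. n9.sig = 20  [terminal]
14. n10.ok = 7  [terminal]
15. n11.key = true  [terminal]
16. n8.key = "qmm"  [A.ok ++ "m"]
17. n13.key = 26  [terminal]
18. n12.ok = 7  [7]
19. n12.lim = 25  [25]
20. n12.acc = 26  [a.key]
21. n3.val = "wqmm"  ["w" ++ A.key]
22. n3.depth = 7  [D₀.ok - 15]
23. n0.live = false  [S₁.live == false]
24. n0.off = -7  [len(C.val) - 11]
25. n0.sig = 17  [S₁.off * 3 + 35]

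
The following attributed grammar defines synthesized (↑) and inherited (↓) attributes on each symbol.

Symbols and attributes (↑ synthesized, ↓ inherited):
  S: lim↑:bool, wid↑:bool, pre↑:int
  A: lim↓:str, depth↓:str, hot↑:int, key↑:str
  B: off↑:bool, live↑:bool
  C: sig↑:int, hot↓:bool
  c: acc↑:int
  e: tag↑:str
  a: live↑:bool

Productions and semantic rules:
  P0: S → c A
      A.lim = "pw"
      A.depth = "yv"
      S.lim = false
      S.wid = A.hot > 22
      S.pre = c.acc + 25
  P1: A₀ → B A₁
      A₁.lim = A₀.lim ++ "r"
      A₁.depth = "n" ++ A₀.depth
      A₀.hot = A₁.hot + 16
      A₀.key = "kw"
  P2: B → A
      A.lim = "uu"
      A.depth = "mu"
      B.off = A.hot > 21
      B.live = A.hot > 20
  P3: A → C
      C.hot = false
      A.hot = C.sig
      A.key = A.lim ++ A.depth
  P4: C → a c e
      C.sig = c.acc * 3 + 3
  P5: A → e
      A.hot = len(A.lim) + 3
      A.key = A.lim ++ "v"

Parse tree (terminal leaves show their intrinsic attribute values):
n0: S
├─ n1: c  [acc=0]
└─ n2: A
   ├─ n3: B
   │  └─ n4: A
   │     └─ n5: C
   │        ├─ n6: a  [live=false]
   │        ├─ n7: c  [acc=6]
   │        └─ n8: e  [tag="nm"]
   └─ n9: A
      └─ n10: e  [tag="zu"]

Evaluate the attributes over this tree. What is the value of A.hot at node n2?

1. n1.acc = 0  [terminal]
2. n2.lim = "pw"  ["pw"]
3. n2.depth = "yv"  ["yv"]
4. n4.lim = "uu"  ["uu"]
5. n4.depth = "mu"  ["mu"]
6. n5.hot = false  [false]
7. n6.live = false  [terminal]
8. n7.acc = 6  [terminal]
9. n8.tag = "nm"  [terminal]
10. n5.sig = 21  [c.acc * 3 + 3]
11. n4.hot = 21  [C.sig]
12. n4.key = "uumu"  [A.lim ++ A.depth]
13. n3.off = false  [A.hot > 21]
14. n3.live = true  [A.hot > 20]
15. n9.lim = "pwr"  [A₀.lim ++ "r"]
16. n9.depth = "nyv"  ["n" ++ A₀.depth]
17. n10.tag = "zu"  [terminal]
18. n9.hot = 6  [len(A.lim) + 3]
19. n9.key = "pwrv"  [A.lim ++ "v"]
20. n2.hot = 22  [A₁.hot + 16]
21. n2.key = "kw"  ["kw"]
22. n0.lim = false  [false]
23. n0.wid = false  [A.hot > 22]
24. n0.pre = 25  [c.acc + 25]

22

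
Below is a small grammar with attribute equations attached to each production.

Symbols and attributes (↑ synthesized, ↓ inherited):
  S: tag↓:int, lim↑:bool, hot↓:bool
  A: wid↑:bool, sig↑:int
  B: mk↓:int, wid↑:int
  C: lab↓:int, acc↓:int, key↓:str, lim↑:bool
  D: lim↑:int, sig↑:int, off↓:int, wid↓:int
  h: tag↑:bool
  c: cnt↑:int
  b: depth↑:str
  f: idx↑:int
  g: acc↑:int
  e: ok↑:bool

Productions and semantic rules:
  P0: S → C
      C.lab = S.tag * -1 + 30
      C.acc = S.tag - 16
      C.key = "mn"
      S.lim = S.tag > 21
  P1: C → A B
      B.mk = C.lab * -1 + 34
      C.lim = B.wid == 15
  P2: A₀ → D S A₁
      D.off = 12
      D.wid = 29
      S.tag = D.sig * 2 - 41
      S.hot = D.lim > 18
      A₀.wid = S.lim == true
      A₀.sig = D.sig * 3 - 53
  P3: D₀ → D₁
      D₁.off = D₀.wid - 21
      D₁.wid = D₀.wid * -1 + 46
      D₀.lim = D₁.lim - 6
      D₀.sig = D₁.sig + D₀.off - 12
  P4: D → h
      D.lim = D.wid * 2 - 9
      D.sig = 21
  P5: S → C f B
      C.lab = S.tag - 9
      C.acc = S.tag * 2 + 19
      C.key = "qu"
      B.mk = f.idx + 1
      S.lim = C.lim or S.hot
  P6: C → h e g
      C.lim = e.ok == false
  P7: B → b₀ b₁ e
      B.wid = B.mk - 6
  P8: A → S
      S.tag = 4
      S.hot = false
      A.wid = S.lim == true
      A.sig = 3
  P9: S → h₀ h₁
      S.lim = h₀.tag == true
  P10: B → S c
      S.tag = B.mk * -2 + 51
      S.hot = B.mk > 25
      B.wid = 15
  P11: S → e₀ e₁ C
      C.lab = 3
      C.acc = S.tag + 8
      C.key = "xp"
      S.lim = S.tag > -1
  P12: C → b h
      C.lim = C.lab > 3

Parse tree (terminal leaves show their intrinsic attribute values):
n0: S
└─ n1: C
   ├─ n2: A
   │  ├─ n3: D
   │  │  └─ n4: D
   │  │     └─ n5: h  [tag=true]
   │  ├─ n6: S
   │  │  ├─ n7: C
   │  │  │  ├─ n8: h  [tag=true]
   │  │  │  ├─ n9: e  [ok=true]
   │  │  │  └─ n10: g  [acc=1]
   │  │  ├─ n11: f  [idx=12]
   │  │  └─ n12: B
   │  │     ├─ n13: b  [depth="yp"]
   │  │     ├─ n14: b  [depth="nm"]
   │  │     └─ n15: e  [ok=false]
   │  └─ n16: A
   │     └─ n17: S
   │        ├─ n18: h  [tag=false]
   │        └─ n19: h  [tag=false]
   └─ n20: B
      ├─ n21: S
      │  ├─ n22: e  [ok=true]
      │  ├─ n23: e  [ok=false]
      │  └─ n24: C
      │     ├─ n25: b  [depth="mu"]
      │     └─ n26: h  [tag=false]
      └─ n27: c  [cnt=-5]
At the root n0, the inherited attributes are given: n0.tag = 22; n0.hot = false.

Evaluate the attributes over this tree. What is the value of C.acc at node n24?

1. n0.tag = 22  [given at root]
2. n0.hot = false  [given at root]
3. n1.lab = 8  [S.tag * -1 + 30]
4. n1.acc = 6  [S.tag - 16]
5. n1.key = "mn"  ["mn"]
6. n3.off = 12  [12]
7. n3.wid = 29  [29]
8. n4.off = 8  [D₀.wid - 21]
9. n4.wid = 17  [D₀.wid * -1 + 46]
10. n5.tag = true  [terminal]
11. n4.lim = 25  [D.wid * 2 - 9]
12. n4.sig = 21  [21]
13. n3.lim = 19  [D₁.lim - 6]
14. n3.sig = 21  [D₁.sig + D₀.off - 12]
15. n6.tag = 1  [D.sig * 2 - 41]
16. n6.hot = true  [D.lim > 18]
17. n7.lab = -8  [S.tag - 9]
18. n7.acc = 21  [S.tag * 2 + 19]
19. n7.key = "qu"  ["qu"]
20. n8.tag = true  [terminal]
21. n9.ok = true  [terminal]
22. n10.acc = 1  [terminal]
23. n7.lim = false  [e.ok == false]
24. n11.idx = 12  [terminal]
25. n12.mk = 13  [f.idx + 1]
26. n13.depth = "yp"  [terminal]
27. n14.depth = "nm"  [terminal]
28. n15.ok = false  [terminal]
29. n12.wid = 7  [B.mk - 6]
30. n6.lim = true  [C.lim or S.hot]
31. n17.tag = 4  [4]
32. n17.hot = false  [false]
33. n18.tag = false  [terminal]
34. n19.tag = false  [terminal]
35. n17.lim = false  [h₀.tag == true]
36. n16.wid = false  [S.lim == true]
37. n16.sig = 3  [3]
38. n2.wid = true  [S.lim == true]
39. n2.sig = 10  [D.sig * 3 - 53]
40. n20.mk = 26  [C.lab * -1 + 34]
41. n21.tag = -1  [B.mk * -2 + 51]
42. n21.hot = true  [B.mk > 25]
43. n22.ok = true  [terminal]
44. n23.ok = false  [terminal]
45. n24.lab = 3  [3]
46. n24.acc = 7  [S.tag + 8]
47. n24.key = "xp"  ["xp"]
48. n25.depth = "mu"  [terminal]
49. n26.tag = false  [terminal]
50. n24.lim = false  [C.lab > 3]
51. n21.lim = false  [S.tag > -1]
52. n27.cnt = -5  [terminal]
53. n20.wid = 15  [15]
54. n1.lim = true  [B.wid == 15]
55. n0.lim = true  [S.tag > 21]

7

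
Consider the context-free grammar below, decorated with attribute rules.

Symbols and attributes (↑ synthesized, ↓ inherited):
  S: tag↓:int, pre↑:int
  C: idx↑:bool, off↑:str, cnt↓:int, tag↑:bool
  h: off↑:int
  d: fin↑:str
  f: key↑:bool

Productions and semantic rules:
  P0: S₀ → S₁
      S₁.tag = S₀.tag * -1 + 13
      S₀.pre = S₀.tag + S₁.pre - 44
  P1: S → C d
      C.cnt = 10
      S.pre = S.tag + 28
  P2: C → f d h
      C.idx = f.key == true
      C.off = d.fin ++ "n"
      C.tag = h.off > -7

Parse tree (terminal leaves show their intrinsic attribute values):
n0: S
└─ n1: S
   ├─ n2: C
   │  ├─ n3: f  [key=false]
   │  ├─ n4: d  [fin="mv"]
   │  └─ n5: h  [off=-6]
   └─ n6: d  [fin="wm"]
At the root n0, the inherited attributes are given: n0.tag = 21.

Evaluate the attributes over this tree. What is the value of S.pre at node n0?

-3

1. n0.tag = 21  [given at root]
2. n1.tag = -8  [S₀.tag * -1 + 13]
3. n2.cnt = 10  [10]
4. n3.key = false  [terminal]
5. n4.fin = "mv"  [terminal]
6. n5.off = -6  [terminal]
7. n2.idx = false  [f.key == true]
8. n2.off = "mvn"  [d.fin ++ "n"]
9. n2.tag = true  [h.off > -7]
10. n6.fin = "wm"  [terminal]
11. n1.pre = 20  [S.tag + 28]
12. n0.pre = -3  [S₀.tag + S₁.pre - 44]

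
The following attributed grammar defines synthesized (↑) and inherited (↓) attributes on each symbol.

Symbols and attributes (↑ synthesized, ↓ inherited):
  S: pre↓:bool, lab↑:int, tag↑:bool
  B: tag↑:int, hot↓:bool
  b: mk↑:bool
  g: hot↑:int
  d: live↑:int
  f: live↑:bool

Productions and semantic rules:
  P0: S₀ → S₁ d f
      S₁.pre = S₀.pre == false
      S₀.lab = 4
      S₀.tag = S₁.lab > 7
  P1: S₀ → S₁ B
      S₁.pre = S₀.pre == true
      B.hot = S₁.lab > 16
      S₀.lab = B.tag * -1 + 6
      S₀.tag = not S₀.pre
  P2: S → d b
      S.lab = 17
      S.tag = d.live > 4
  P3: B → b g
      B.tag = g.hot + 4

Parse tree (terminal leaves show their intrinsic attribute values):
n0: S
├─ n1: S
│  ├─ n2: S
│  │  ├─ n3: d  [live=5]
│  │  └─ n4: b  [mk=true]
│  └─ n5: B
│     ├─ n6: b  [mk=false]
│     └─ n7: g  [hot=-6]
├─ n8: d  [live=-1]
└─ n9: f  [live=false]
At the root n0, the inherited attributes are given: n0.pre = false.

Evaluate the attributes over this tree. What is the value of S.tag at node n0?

true

1. n0.pre = false  [given at root]
2. n1.pre = true  [S₀.pre == false]
3. n2.pre = true  [S₀.pre == true]
4. n3.live = 5  [terminal]
5. n4.mk = true  [terminal]
6. n2.lab = 17  [17]
7. n2.tag = true  [d.live > 4]
8. n5.hot = true  [S₁.lab > 16]
9. n6.mk = false  [terminal]
10. n7.hot = -6  [terminal]
11. n5.tag = -2  [g.hot + 4]
12. n1.lab = 8  [B.tag * -1 + 6]
13. n1.tag = false  [not S₀.pre]
14. n8.live = -1  [terminal]
15. n9.live = false  [terminal]
16. n0.lab = 4  [4]
17. n0.tag = true  [S₁.lab > 7]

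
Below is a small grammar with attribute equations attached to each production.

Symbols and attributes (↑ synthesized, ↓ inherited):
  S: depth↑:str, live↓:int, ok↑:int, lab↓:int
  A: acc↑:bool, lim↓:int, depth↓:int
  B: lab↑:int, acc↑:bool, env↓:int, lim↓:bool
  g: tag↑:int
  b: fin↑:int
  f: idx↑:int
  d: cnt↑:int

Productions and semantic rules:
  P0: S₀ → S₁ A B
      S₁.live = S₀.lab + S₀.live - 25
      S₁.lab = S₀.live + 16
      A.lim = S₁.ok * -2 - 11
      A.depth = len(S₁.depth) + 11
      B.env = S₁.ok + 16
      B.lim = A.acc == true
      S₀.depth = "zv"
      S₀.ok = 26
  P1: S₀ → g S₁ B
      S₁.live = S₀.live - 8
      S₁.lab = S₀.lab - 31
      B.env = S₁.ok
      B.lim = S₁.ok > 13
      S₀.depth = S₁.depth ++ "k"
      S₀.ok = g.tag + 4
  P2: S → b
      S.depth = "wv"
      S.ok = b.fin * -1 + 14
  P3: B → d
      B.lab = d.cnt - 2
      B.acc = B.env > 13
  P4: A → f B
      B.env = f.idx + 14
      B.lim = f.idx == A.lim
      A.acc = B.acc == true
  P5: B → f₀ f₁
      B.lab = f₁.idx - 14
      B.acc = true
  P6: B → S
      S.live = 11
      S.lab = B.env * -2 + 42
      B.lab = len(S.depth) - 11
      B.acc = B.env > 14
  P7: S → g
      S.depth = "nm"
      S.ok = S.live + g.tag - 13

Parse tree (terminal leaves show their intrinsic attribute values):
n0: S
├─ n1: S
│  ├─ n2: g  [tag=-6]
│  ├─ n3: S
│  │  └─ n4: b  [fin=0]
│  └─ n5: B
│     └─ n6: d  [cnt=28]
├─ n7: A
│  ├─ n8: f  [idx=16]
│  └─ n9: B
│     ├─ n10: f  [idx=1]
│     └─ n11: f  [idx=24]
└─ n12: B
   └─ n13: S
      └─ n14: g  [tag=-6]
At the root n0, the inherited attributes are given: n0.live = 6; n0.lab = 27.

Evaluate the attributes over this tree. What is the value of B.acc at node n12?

false

1. n0.live = 6  [given at root]
2. n0.lab = 27  [given at root]
3. n1.live = 8  [S₀.lab + S₀.live - 25]
4. n1.lab = 22  [S₀.live + 16]
5. n2.tag = -6  [terminal]
6. n3.live = 0  [S₀.live - 8]
7. n3.lab = -9  [S₀.lab - 31]
8. n4.fin = 0  [terminal]
9. n3.depth = "wv"  ["wv"]
10. n3.ok = 14  [b.fin * -1 + 14]
11. n5.env = 14  [S₁.ok]
12. n5.lim = true  [S₁.ok > 13]
13. n6.cnt = 28  [terminal]
14. n5.lab = 26  [d.cnt - 2]
15. n5.acc = true  [B.env > 13]
16. n1.depth = "wvk"  [S₁.depth ++ "k"]
17. n1.ok = -2  [g.tag + 4]
18. n7.lim = -7  [S₁.ok * -2 - 11]
19. n7.depth = 14  [len(S₁.depth) + 11]
20. n8.idx = 16  [terminal]
21. n9.env = 30  [f.idx + 14]
22. n9.lim = false  [f.idx == A.lim]
23. n10.idx = 1  [terminal]
24. n11.idx = 24  [terminal]
25. n9.lab = 10  [f₁.idx - 14]
26. n9.acc = true  [true]
27. n7.acc = true  [B.acc == true]
28. n12.env = 14  [S₁.ok + 16]
29. n12.lim = true  [A.acc == true]
30. n13.live = 11  [11]
31. n13.lab = 14  [B.env * -2 + 42]
32. n14.tag = -6  [terminal]
33. n13.depth = "nm"  ["nm"]
34. n13.ok = -8  [S.live + g.tag - 13]
35. n12.lab = -9  [len(S.depth) - 11]
36. n12.acc = false  [B.env > 14]
37. n0.depth = "zv"  ["zv"]
38. n0.ok = 26  [26]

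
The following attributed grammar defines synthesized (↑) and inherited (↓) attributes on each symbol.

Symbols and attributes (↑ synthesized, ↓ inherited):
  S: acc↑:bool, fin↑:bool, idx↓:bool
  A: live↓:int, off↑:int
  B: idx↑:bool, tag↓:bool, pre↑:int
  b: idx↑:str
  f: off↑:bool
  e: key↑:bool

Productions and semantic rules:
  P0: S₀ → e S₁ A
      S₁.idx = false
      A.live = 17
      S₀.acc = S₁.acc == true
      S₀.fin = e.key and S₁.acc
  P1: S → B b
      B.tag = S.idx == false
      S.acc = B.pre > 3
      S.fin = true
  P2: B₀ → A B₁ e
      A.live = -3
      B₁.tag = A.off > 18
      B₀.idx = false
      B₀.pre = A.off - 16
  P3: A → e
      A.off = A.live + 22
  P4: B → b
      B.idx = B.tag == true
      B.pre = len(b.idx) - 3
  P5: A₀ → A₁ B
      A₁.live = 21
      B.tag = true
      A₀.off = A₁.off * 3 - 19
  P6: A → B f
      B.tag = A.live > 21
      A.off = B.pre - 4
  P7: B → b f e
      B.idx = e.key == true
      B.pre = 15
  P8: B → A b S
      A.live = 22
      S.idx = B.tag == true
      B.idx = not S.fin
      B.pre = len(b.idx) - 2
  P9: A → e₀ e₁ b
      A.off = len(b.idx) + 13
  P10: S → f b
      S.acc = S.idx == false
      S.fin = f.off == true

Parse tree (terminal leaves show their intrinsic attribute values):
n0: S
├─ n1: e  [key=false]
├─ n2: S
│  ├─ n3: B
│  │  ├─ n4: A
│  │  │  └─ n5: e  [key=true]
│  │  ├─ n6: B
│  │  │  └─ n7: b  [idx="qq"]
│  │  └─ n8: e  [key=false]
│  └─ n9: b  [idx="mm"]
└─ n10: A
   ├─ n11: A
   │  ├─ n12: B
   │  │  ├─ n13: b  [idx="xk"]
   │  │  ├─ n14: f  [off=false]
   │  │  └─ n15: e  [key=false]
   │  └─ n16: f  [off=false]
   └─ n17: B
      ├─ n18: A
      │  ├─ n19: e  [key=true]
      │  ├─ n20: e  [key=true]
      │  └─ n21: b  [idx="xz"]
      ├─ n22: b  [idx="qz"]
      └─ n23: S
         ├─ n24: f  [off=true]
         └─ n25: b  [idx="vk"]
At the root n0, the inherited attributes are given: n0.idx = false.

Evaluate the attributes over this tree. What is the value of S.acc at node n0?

false

1. n0.idx = false  [given at root]
2. n1.key = false  [terminal]
3. n2.idx = false  [false]
4. n3.tag = true  [S.idx == false]
5. n4.live = -3  [-3]
6. n5.key = true  [terminal]
7. n4.off = 19  [A.live + 22]
8. n6.tag = true  [A.off > 18]
9. n7.idx = "qq"  [terminal]
10. n6.idx = true  [B.tag == true]
11. n6.pre = -1  [len(b.idx) - 3]
12. n8.key = false  [terminal]
13. n3.idx = false  [false]
14. n3.pre = 3  [A.off - 16]
15. n9.idx = "mm"  [terminal]
16. n2.acc = false  [B.pre > 3]
17. n2.fin = true  [true]
18. n10.live = 17  [17]
19. n11.live = 21  [21]
20. n12.tag = false  [A.live > 21]
21. n13.idx = "xk"  [terminal]
22. n14.off = false  [terminal]
23. n15.key = false  [terminal]
24. n12.idx = false  [e.key == true]
25. n12.pre = 15  [15]
26. n16.off = false  [terminal]
27. n11.off = 11  [B.pre - 4]
28. n17.tag = true  [true]
29. n18.live = 22  [22]
30. n19.key = true  [terminal]
31. n20.key = true  [terminal]
32. n21.idx = "xz"  [terminal]
33. n18.off = 15  [len(b.idx) + 13]
34. n22.idx = "qz"  [terminal]
35. n23.idx = true  [B.tag == true]
36. n24.off = true  [terminal]
37. n25.idx = "vk"  [terminal]
38. n23.acc = false  [S.idx == false]
39. n23.fin = true  [f.off == true]
40. n17.idx = false  [not S.fin]
41. n17.pre = 0  [len(b.idx) - 2]
42. n10.off = 14  [A₁.off * 3 - 19]
43. n0.acc = false  [S₁.acc == true]
44. n0.fin = false  [e.key and S₁.acc]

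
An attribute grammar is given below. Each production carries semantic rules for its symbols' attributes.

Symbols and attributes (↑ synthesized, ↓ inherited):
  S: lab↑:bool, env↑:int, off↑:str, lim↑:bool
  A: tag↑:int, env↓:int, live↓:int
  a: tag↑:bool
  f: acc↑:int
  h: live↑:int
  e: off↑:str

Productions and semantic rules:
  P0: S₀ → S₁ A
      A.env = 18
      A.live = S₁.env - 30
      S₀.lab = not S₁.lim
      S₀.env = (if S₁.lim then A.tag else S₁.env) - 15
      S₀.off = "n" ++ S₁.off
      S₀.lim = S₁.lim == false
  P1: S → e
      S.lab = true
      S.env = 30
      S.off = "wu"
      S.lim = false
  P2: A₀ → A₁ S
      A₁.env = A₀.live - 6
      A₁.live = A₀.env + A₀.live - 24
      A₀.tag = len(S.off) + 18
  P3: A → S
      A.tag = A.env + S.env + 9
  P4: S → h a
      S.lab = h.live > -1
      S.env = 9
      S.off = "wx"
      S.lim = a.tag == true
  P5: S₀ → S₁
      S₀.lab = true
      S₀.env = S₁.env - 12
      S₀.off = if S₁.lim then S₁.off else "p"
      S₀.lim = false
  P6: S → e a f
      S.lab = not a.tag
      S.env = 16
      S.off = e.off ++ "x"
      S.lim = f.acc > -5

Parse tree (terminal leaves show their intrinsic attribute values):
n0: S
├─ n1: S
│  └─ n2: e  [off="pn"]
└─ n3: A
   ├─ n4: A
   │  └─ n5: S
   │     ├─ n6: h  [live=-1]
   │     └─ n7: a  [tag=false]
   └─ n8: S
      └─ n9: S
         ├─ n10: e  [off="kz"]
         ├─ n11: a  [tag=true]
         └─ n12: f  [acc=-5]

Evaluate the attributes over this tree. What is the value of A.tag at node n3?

1. n2.off = "pn"  [terminal]
2. n1.lab = true  [true]
3. n1.env = 30  [30]
4. n1.off = "wu"  ["wu"]
5. n1.lim = false  [false]
6. n3.env = 18  [18]
7. n3.live = 0  [S₁.env - 30]
8. n4.env = -6  [A₀.live - 6]
9. n4.live = -6  [A₀.env + A₀.live - 24]
10. n6.live = -1  [terminal]
11. n7.tag = false  [terminal]
12. n5.lab = false  [h.live > -1]
13. n5.env = 9  [9]
14. n5.off = "wx"  ["wx"]
15. n5.lim = false  [a.tag == true]
16. n4.tag = 12  [A.env + S.env + 9]
17. n10.off = "kz"  [terminal]
18. n11.tag = true  [terminal]
19. n12.acc = -5  [terminal]
20. n9.lab = false  [not a.tag]
21. n9.env = 16  [16]
22. n9.off = "kzx"  [e.off ++ "x"]
23. n9.lim = false  [f.acc > -5]
24. n8.lab = true  [true]
25. n8.env = 4  [S₁.env - 12]
26. n8.off = "p"  [if S₁.lim then S₁.off else "p"]
27. n8.lim = false  [false]
28. n3.tag = 19  [len(S.off) + 18]
29. n0.lab = true  [not S₁.lim]
30. n0.env = 15  [(if S₁.lim then A.tag else S₁.env) - 15]
31. n0.off = "nwu"  ["n" ++ S₁.off]
32. n0.lim = true  [S₁.lim == false]

19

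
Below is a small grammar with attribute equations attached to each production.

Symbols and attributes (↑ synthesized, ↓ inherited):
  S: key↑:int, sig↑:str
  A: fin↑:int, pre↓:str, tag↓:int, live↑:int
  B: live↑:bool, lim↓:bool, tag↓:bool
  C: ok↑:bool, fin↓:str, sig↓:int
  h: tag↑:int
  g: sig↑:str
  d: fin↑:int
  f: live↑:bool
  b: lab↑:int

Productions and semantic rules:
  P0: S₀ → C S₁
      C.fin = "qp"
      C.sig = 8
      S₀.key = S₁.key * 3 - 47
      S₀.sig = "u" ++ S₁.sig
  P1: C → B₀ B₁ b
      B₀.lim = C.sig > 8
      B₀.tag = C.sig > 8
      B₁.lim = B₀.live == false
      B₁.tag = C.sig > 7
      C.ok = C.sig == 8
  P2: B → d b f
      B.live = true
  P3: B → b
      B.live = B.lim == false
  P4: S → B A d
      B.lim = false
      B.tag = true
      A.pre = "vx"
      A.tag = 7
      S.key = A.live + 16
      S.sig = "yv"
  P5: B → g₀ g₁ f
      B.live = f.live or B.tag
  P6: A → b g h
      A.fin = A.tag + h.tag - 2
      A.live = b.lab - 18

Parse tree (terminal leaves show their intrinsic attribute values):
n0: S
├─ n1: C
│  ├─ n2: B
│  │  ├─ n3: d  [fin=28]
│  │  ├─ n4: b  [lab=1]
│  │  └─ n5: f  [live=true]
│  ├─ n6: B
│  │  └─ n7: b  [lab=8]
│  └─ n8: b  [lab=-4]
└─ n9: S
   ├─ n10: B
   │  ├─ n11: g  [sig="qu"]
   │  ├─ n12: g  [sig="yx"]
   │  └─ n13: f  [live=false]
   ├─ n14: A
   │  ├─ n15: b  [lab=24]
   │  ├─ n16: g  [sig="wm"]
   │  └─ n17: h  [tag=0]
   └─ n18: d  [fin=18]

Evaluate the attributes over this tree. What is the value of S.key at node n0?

1. n1.fin = "qp"  ["qp"]
2. n1.sig = 8  [8]
3. n2.lim = false  [C.sig > 8]
4. n2.tag = false  [C.sig > 8]
5. n3.fin = 28  [terminal]
6. n4.lab = 1  [terminal]
7. n5.live = true  [terminal]
8. n2.live = true  [true]
9. n6.lim = false  [B₀.live == false]
10. n6.tag = true  [C.sig > 7]
11. n7.lab = 8  [terminal]
12. n6.live = true  [B.lim == false]
13. n8.lab = -4  [terminal]
14. n1.ok = true  [C.sig == 8]
15. n10.lim = false  [false]
16. n10.tag = true  [true]
17. n11.sig = "qu"  [terminal]
18. n12.sig = "yx"  [terminal]
19. n13.live = false  [terminal]
20. n10.live = true  [f.live or B.tag]
21. n14.pre = "vx"  ["vx"]
22. n14.tag = 7  [7]
23. n15.lab = 24  [terminal]
24. n16.sig = "wm"  [terminal]
25. n17.tag = 0  [terminal]
26. n14.fin = 5  [A.tag + h.tag - 2]
27. n14.live = 6  [b.lab - 18]
28. n18.fin = 18  [terminal]
29. n9.key = 22  [A.live + 16]
30. n9.sig = "yv"  ["yv"]
31. n0.key = 19  [S₁.key * 3 - 47]
32. n0.sig = "uyv"  ["u" ++ S₁.sig]

19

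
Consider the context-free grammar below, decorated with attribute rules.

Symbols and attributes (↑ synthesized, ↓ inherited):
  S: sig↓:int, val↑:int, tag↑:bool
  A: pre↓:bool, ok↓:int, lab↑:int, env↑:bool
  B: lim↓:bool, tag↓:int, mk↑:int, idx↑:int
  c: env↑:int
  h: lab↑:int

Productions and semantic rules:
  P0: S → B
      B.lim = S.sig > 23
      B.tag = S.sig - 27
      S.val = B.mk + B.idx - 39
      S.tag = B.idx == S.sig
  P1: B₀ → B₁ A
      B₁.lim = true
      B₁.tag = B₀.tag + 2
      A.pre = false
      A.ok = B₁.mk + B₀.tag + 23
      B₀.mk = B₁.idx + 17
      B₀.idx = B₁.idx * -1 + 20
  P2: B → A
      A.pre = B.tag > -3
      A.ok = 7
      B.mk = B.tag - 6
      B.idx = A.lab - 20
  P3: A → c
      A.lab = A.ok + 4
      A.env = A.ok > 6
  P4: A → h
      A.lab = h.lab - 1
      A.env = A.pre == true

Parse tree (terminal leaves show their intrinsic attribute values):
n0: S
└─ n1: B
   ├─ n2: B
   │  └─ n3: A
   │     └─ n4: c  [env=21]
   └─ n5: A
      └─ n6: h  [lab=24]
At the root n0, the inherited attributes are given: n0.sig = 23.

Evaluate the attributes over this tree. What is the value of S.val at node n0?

1. n0.sig = 23  [given at root]
2. n1.lim = false  [S.sig > 23]
3. n1.tag = -4  [S.sig - 27]
4. n2.lim = true  [true]
5. n2.tag = -2  [B₀.tag + 2]
6. n3.pre = true  [B.tag > -3]
7. n3.ok = 7  [7]
8. n4.env = 21  [terminal]
9. n3.lab = 11  [A.ok + 4]
10. n3.env = true  [A.ok > 6]
11. n2.mk = -8  [B.tag - 6]
12. n2.idx = -9  [A.lab - 20]
13. n5.pre = false  [false]
14. n5.ok = 11  [B₁.mk + B₀.tag + 23]
15. n6.lab = 24  [terminal]
16. n5.lab = 23  [h.lab - 1]
17. n5.env = false  [A.pre == true]
18. n1.mk = 8  [B₁.idx + 17]
19. n1.idx = 29  [B₁.idx * -1 + 20]
20. n0.val = -2  [B.mk + B.idx - 39]
21. n0.tag = false  [B.idx == S.sig]

-2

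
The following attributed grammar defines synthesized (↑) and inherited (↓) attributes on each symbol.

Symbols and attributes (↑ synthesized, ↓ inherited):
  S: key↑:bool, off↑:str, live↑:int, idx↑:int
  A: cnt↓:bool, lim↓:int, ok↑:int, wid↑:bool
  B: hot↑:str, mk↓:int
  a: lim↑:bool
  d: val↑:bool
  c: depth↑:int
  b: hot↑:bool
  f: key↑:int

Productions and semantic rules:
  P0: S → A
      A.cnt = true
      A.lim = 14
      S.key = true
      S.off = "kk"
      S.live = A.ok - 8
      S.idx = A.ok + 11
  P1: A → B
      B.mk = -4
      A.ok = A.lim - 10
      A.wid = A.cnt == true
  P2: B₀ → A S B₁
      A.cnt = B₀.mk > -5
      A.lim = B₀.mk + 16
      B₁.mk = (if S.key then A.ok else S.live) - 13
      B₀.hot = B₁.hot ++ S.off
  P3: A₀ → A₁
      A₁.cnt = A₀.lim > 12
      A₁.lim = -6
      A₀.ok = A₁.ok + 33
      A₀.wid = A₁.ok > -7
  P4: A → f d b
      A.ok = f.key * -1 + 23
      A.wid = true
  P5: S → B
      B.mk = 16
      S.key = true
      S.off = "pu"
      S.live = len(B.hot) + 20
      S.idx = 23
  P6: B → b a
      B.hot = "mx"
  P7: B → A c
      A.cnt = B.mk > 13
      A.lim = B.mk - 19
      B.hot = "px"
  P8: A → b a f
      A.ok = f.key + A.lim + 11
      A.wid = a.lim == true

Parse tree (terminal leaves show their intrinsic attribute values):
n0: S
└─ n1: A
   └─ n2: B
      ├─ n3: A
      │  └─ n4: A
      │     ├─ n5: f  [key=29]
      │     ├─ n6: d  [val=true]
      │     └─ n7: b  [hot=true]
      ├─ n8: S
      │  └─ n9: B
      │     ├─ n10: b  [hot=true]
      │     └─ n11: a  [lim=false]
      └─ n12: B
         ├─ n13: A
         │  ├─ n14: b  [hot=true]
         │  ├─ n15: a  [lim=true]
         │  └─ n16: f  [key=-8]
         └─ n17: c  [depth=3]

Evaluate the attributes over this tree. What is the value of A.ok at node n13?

1. n1.cnt = true  [true]
2. n1.lim = 14  [14]
3. n2.mk = -4  [-4]
4. n3.cnt = true  [B₀.mk > -5]
5. n3.lim = 12  [B₀.mk + 16]
6. n4.cnt = false  [A₀.lim > 12]
7. n4.lim = -6  [-6]
8. n5.key = 29  [terminal]
9. n6.val = true  [terminal]
10. n7.hot = true  [terminal]
11. n4.ok = -6  [f.key * -1 + 23]
12. n4.wid = true  [true]
13. n3.ok = 27  [A₁.ok + 33]
14. n3.wid = true  [A₁.ok > -7]
15. n9.mk = 16  [16]
16. n10.hot = true  [terminal]
17. n11.lim = false  [terminal]
18. n9.hot = "mx"  ["mx"]
19. n8.key = true  [true]
20. n8.off = "pu"  ["pu"]
21. n8.live = 22  [len(B.hot) + 20]
22. n8.idx = 23  [23]
23. n12.mk = 14  [(if S.key then A.ok else S.live) - 13]
24. n13.cnt = true  [B.mk > 13]
25. n13.lim = -5  [B.mk - 19]
26. n14.hot = true  [terminal]
27. n15.lim = true  [terminal]
28. n16.key = -8  [terminal]
29. n13.ok = -2  [f.key + A.lim + 11]
30. n13.wid = true  [a.lim == true]
31. n17.depth = 3  [terminal]
32. n12.hot = "px"  ["px"]
33. n2.hot = "pxpu"  [B₁.hot ++ S.off]
34. n1.ok = 4  [A.lim - 10]
35. n1.wid = true  [A.cnt == true]
36. n0.key = true  [true]
37. n0.off = "kk"  ["kk"]
38. n0.live = -4  [A.ok - 8]
39. n0.idx = 15  [A.ok + 11]

-2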